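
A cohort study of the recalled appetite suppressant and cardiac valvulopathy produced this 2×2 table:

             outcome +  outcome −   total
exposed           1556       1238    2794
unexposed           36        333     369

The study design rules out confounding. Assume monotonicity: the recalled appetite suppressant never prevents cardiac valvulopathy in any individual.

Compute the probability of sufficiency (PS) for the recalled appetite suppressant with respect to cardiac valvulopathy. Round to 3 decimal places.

p₁ = P(outcome | exposed) = 1556/2794 = 0.55691
p₀ = P(outcome | unexposed) = 36/369 = 0.097561
Under exogeneity and monotonicity, PS = (p₁ − p₀) / (1 − p₀).
PS = (0.55691 − 0.097561) / (1 − 0.097561) = 0.45935 / 0.90244 ≈ 0.5090

PS ≈ 0.509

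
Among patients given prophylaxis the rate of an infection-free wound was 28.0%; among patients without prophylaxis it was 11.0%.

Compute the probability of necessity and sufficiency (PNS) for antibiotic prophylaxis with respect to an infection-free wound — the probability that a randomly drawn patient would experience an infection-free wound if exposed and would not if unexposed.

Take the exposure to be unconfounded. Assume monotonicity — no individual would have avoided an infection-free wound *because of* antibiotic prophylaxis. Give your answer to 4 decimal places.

p₁ = 0.28, p₀ = 0.11.
Under exogeneity and monotonicity, PNS = p₁ − p₀.
PNS = 0.28 − 0.11 = 0.17

PNS ≈ 0.1700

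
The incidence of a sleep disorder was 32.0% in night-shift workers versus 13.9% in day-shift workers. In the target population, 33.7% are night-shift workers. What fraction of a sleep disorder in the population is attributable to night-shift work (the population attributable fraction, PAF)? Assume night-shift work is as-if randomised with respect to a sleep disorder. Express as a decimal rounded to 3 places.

p₁ = 0.32, p₀ = 0.139.
Overall risk P(Y=1) = π·p₁ + (1−π)·p₀ = 0.337×0.32 + 0.663×0.139 = 0.2.
Under exogeneity, PAF = [P(Y=1) − p₀] / P(Y=1).
PAF = (0.2 − 0.139) / 0.2 ≈ 0.3050

PAF ≈ 0.305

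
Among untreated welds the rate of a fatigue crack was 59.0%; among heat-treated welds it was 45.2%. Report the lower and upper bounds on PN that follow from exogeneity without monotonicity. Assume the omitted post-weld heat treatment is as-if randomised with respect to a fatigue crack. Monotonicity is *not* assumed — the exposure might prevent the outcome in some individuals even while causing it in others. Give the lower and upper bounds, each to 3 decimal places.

0.234 ≤ PN ≤ 0.929

p₁ = 0.59, p₀ = 0.452.
Under exogeneity alone the bounds on PN are max{0,(p₁−p₀)/p₁} ≤ PN ≤ min{1,(1−p₀)/p₁}.
  lower = (p₁ − p₀)/p₁ = 0.138 / 0.59 ≈ 0.2339
  upper = min{1, (1 − p₀)/p₁} = 0.548 / 0.59 ≈ 0.9288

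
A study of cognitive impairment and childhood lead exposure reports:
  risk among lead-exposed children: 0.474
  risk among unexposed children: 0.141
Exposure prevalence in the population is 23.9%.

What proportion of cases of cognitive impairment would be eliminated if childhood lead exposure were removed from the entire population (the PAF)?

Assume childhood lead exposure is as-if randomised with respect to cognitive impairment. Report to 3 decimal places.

PAF ≈ 0.361

Let p₁ = 0.474, p₀ = 0.141.
Overall risk P(Y=1) = π·p₁ + (1−π)·p₀ = 0.239×0.474 + 0.761×0.141 = 0.22059.
Under exogeneity, PAF = [P(Y=1) − p₀] / P(Y=1).
PAF = (0.22059 − 0.141) / 0.22059 ≈ 0.3608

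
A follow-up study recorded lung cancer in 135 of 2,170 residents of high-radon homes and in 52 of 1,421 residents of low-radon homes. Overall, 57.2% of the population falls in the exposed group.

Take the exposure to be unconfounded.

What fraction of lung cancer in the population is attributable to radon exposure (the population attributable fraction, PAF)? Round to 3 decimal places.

p₁ = P(outcome | exposed) = 135/2170 = 0.062212
p₀ = P(outcome | unexposed) = 52/1421 = 0.036594
Overall risk P(Y=1) = π·p₁ + (1−π)·p₀ = 0.572×0.062212 + 0.428×0.036594 = 0.051247.
Under exogeneity, PAF = [P(Y=1) − p₀] / P(Y=1).
PAF = (0.051247 − 0.036594) / 0.051247 ≈ 0.2859

PAF ≈ 0.286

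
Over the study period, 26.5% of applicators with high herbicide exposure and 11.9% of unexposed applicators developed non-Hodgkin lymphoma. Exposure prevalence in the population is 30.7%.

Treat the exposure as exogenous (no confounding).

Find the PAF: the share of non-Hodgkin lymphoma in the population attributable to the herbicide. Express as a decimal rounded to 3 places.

PAF ≈ 0.274

p₁ = 0.265, p₀ = 0.119.
Overall risk P(Y=1) = π·p₁ + (1−π)·p₀ = 0.307×0.265 + 0.693×0.119 = 0.16382.
Under exogeneity, PAF = [P(Y=1) − p₀] / P(Y=1).
PAF = (0.16382 − 0.119) / 0.16382 ≈ 0.2736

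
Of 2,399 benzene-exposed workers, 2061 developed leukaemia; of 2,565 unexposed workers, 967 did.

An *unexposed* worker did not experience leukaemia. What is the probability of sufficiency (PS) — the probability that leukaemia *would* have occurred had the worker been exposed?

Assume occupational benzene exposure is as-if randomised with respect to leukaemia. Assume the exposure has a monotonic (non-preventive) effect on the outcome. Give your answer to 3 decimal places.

PS ≈ 0.774

p₁ = P(outcome | exposed) = 2061/2399 = 0.85911
p₀ = P(outcome | unexposed) = 967/2565 = 0.377
Under exogeneity and monotonicity, PS = (p₁ − p₀) / (1 − p₀).
PS = (0.85911 − 0.377) / (1 − 0.377) = 0.48211 / 0.623 ≈ 0.7738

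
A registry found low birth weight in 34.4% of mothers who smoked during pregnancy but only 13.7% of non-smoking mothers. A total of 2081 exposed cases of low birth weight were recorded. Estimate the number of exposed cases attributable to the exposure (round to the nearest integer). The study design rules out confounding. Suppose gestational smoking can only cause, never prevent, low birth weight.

p₁ = 0.344, p₀ = 0.137.
PN = (p₁ − p₀)/p₁ = (0.344 − 0.137) / 0.344 ≈ 0.60174.
Attributable cases ≈ PN × (exposed cases) = 0.60174 × 2081 ≈ 1252.23.

about 1252 cases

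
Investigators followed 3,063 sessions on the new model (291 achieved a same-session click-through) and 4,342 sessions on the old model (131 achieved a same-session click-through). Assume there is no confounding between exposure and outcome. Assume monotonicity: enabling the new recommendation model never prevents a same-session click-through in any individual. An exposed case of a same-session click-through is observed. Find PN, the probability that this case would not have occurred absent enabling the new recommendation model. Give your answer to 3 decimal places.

p₁ = P(outcome | exposed) = 291/3063 = 0.095005
p₀ = P(outcome | unexposed) = 131/4342 = 0.03017
Under exogeneity and monotonicity, PN = (p₁ − p₀) / p₁.
PN = (0.095005 − 0.03017) / 0.095005 = 0.064834 / 0.095005 ≈ 0.6824

PN ≈ 0.682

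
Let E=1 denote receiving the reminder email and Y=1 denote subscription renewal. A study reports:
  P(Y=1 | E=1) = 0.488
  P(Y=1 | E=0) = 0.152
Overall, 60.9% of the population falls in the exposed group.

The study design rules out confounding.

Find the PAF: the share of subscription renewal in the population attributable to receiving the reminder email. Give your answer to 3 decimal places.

Let p₁ = 0.488, p₀ = 0.152.
Overall risk P(Y=1) = π·p₁ + (1−π)·p₀ = 0.609×0.488 + 0.391×0.152 = 0.35662.
Under exogeneity, PAF = [P(Y=1) − p₀] / P(Y=1).
PAF = (0.35662 − 0.152) / 0.35662 ≈ 0.5738

PAF ≈ 0.574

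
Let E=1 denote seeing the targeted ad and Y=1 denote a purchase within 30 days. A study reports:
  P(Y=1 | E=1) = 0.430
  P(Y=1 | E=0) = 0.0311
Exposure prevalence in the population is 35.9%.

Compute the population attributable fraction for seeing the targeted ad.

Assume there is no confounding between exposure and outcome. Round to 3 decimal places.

Let p₁ = 0.43, p₀ = 0.0311.
Overall risk P(Y=1) = π·p₁ + (1−π)·p₀ = 0.359×0.43 + 0.641×0.0311 = 0.17431.
Under exogeneity, PAF = [P(Y=1) − p₀] / P(Y=1).
PAF = (0.17431 − 0.0311) / 0.17431 ≈ 0.8216

PAF ≈ 0.822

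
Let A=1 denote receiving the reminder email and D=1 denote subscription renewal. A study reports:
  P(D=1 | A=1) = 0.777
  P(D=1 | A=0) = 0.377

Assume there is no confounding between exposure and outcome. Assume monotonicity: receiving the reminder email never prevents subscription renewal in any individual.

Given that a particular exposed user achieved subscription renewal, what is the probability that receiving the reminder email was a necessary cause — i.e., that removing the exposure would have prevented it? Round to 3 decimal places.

Let p₁ = 0.777, p₀ = 0.377.
Under exogeneity and monotonicity, PN = (p₁ − p₀) / p₁.
PN = (0.777 − 0.377) / 0.777 = 0.4 / 0.777 ≈ 0.5148

PN ≈ 0.515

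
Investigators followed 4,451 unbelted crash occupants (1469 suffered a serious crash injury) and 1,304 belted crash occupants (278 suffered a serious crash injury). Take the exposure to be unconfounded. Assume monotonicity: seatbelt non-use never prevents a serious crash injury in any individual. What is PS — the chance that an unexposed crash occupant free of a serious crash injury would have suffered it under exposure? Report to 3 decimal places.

p₁ = P(outcome | exposed) = 1469/4451 = 0.33004
p₀ = P(outcome | unexposed) = 278/1304 = 0.21319
Under exogeneity and monotonicity, PS = (p₁ − p₀) / (1 − p₀).
PS = (0.33004 − 0.21319) / (1 − 0.21319) = 0.11685 / 0.78681 ≈ 0.1485

PS ≈ 0.149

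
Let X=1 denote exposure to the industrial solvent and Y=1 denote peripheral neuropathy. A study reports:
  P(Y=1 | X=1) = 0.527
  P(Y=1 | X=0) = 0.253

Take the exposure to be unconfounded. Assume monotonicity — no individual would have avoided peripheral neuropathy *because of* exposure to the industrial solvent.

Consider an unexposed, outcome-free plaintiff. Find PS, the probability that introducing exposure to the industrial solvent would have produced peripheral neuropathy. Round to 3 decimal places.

Let p₁ = 0.527, p₀ = 0.253.
Under exogeneity and monotonicity, PS = (p₁ − p₀) / (1 − p₀).
PS = (0.527 − 0.253) / (1 − 0.253) = 0.274 / 0.747 ≈ 0.3668

PS ≈ 0.367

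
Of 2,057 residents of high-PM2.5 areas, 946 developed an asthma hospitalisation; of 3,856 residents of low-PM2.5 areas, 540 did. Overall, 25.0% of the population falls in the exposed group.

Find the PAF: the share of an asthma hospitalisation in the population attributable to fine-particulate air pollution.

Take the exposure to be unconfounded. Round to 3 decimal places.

PAF ≈ 0.363

p₁ = P(outcome | exposed) = 946/2057 = 0.45989
p₀ = P(outcome | unexposed) = 540/3856 = 0.14004
Overall risk P(Y=1) = π·p₁ + (1−π)·p₀ = 0.25×0.45989 + 0.75×0.14004 = 0.22.
Under exogeneity, PAF = [P(Y=1) − p₀] / P(Y=1).
PAF = (0.22 − 0.14004) / 0.22 ≈ 0.3635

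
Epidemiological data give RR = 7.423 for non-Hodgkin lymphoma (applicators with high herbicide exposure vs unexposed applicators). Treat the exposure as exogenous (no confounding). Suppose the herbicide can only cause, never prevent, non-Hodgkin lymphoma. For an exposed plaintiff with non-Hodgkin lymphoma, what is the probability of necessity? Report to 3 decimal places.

Under exogeneity and monotonicity, PN = (RR − 1) / RR = 1 − 1/RR.
PN = (7.423 − 1) / 7.423 = 6.423 / 7.423 ≈ 0.8653

PN ≈ 0.865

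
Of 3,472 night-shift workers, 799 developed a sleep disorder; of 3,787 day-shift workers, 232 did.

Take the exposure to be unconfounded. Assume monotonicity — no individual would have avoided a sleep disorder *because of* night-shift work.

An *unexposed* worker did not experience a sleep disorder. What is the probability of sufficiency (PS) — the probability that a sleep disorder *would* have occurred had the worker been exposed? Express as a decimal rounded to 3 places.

p₁ = P(outcome | exposed) = 799/3472 = 0.23013
p₀ = P(outcome | unexposed) = 232/3787 = 0.061262
Under exogeneity and monotonicity, PS = (p₁ − p₀) / (1 − p₀).
PS = (0.23013 − 0.061262) / (1 − 0.061262) = 0.16886 / 0.93874 ≈ 0.1799

PS ≈ 0.180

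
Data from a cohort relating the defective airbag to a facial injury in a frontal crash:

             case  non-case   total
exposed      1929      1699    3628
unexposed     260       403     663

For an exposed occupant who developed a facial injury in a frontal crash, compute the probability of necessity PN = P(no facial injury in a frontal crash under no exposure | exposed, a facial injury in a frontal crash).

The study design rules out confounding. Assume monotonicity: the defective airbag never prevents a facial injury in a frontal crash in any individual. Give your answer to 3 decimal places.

p₁ = P(outcome | exposed) = 1929/3628 = 0.5317
p₀ = P(outcome | unexposed) = 260/663 = 0.39216
Under exogeneity and monotonicity, PN = (p₁ − p₀)/p₁.
PN = (0.5317 − 0.39216) / 0.5317 ≈ 0.2624

PN ≈ 0.262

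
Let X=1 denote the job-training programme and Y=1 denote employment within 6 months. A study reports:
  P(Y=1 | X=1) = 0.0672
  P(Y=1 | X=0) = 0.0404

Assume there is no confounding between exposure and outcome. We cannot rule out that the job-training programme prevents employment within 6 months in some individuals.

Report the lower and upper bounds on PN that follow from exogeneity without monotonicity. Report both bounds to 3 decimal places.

Let p₁ = 0.0672, p₀ = 0.0404.
Under exogeneity alone the bounds on PN are max{0,(p₁−p₀)/p₁} ≤ PN ≤ min{1,(1−p₀)/p₁}.
  lower = (p₁ − p₀)/p₁ = 0.0268 / 0.0672 ≈ 0.3988
  upper = min{1, (1 − p₀)/p₁} = 0.9596 / 0.0672 ≈ 14.2798 → capped at 1

0.399 ≤ PN ≤ 1.000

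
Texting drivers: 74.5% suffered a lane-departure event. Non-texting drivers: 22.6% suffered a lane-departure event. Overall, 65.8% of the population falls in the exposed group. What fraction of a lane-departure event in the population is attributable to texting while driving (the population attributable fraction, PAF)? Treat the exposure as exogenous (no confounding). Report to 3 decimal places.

p₁ = 0.745, p₀ = 0.226.
Overall risk P(Y=1) = π·p₁ + (1−π)·p₀ = 0.658×0.745 + 0.342×0.226 = 0.5675.
Under exogeneity, PAF = [P(Y=1) − p₀] / P(Y=1).
PAF = (0.5675 − 0.226) / 0.5675 ≈ 0.6018

PAF ≈ 0.602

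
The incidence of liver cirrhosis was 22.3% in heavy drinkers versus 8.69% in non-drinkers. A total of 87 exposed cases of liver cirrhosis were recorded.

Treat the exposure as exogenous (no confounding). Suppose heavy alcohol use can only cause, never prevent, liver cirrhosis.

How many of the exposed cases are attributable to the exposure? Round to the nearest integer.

about 53 cases

p₁ = 0.223, p₀ = 0.0869.
PN = (p₁ − p₀)/p₁ = (0.223 − 0.0869) / 0.223 ≈ 0.61031.
Attributable cases ≈ PN × (exposed cases) = 0.61031 × 87 ≈ 53.10.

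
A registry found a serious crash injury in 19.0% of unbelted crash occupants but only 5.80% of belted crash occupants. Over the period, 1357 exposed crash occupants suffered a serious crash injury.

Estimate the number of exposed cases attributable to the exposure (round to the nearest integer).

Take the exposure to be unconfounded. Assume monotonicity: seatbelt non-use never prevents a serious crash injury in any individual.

p₁ = 0.19, p₀ = 0.058.
PN = (p₁ − p₀)/p₁ = (0.19 − 0.058) / 0.19 ≈ 0.69474.
Attributable cases ≈ PN × (exposed cases) = 0.69474 × 1357 ≈ 942.76.

about 943 cases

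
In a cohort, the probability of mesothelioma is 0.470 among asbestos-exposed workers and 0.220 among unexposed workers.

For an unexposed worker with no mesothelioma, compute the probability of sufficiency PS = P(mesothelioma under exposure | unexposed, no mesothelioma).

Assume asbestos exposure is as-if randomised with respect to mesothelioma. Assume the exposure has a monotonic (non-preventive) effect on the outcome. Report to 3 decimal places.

PS ≈ 0.321

Let p₁ = 0.47, p₀ = 0.22.
Under exogeneity and monotonicity, PS = (p₁ − p₀) / (1 − p₀).
PS = (0.47 − 0.22) / (1 − 0.22) = 0.25 / 0.78 ≈ 0.3205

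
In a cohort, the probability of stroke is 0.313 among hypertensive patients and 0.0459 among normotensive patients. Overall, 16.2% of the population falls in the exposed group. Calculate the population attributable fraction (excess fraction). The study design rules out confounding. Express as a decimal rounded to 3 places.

Let p₁ = 0.313, p₀ = 0.0459.
Overall risk P(Y=1) = π·p₁ + (1−π)·p₀ = 0.162×0.313 + 0.838×0.0459 = 0.08917.
Under exogeneity, PAF = [P(Y=1) − p₀] / P(Y=1).
PAF = (0.08917 − 0.0459) / 0.08917 ≈ 0.4853

PAF ≈ 0.485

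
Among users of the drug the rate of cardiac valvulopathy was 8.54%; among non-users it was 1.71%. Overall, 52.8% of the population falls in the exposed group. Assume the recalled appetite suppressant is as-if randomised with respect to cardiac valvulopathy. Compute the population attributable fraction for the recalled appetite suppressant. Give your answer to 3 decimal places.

PAF ≈ 0.678

p₁ = 0.0854, p₀ = 0.0171.
Overall risk P(Y=1) = π·p₁ + (1−π)·p₀ = 0.528×0.0854 + 0.472×0.0171 = 0.053162.
Under exogeneity, PAF = [P(Y=1) − p₀] / P(Y=1).
PAF = (0.053162 − 0.0171) / 0.053162 ≈ 0.6783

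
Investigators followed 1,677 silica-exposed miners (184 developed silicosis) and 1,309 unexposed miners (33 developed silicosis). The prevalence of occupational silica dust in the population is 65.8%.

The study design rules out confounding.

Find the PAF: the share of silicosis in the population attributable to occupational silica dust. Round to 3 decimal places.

p₁ = P(outcome | exposed) = 184/1677 = 0.10972
p₀ = P(outcome | unexposed) = 33/1309 = 0.02521
Overall risk P(Y=1) = π·p₁ + (1−π)·p₀ = 0.658×0.10972 + 0.342×0.02521 = 0.080817.
Under exogeneity, PAF = [P(Y=1) − p₀] / P(Y=1).
PAF = (0.080817 − 0.02521) / 0.080817 ≈ 0.6881

PAF ≈ 0.688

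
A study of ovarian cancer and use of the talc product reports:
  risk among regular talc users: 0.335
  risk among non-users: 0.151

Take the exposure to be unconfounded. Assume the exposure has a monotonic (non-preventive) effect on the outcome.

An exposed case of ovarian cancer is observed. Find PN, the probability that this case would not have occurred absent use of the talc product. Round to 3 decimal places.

Let p₁ = 0.335, p₀ = 0.151.
Under exogeneity and monotonicity, PN = (p₁ − p₀) / p₁.
PN = (0.335 − 0.151) / 0.335 = 0.184 / 0.335 ≈ 0.5493

PN ≈ 0.549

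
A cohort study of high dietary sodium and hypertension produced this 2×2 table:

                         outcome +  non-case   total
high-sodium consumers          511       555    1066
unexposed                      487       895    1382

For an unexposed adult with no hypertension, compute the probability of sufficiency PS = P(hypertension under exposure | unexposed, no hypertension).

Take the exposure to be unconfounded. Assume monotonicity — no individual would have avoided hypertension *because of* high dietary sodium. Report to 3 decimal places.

p₁ = P(outcome | exposed) = 511/1066 = 0.47936
p₀ = P(outcome | unexposed) = 487/1382 = 0.35239
Under exogeneity and monotonicity, PS = (p₁ − p₀)/(1 − p₀).
PS = (0.47936 − 0.35239) / 0.64761 ≈ 0.1961

PS ≈ 0.196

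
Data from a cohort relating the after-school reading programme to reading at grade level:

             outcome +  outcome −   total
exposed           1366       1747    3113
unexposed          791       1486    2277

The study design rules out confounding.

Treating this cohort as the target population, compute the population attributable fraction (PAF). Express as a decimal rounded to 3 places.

PAF ≈ 0.132

p₁ = P(outcome | exposed) = 1366/3113 = 0.43881
p₀ = P(outcome | unexposed) = 791/2277 = 0.34739
Exposure prevalence π = 3113/5390 = 0.57755; overall risk P(Y=1) = 0.40019.
Under exogeneity, PAF = [P(Y=1) − p₀]/P(Y=1).
PAF = (0.40019 − 0.34739) / 0.40019 ≈ 0.1319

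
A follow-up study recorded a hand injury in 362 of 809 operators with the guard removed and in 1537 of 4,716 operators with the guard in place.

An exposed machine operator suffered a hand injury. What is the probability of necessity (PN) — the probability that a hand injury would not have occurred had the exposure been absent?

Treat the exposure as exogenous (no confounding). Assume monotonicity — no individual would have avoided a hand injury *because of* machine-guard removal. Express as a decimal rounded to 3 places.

PN ≈ 0.272

p₁ = P(outcome | exposed) = 362/809 = 0.44747
p₀ = P(outcome | unexposed) = 1537/4716 = 0.32591
Under exogeneity and monotonicity, PN = (p₁ − p₀) / p₁.
PN = (0.44747 − 0.32591) / 0.44747 = 0.12155 / 0.44747 ≈ 0.2717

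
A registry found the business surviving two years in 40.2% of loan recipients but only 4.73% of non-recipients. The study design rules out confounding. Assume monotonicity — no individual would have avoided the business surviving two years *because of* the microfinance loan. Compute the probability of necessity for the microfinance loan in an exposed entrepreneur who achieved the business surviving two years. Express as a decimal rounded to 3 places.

PN ≈ 0.882

p₁ = 0.402, p₀ = 0.0473.
Under exogeneity and monotonicity, PN = (p₁ − p₀) / p₁.
PN = (0.402 − 0.0473) / 0.402 = 0.3547 / 0.402 ≈ 0.8823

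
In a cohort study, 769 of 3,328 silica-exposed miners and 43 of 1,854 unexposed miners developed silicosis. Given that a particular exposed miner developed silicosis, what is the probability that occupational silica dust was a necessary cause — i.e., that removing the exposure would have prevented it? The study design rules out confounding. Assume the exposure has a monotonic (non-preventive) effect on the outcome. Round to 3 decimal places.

p₁ = P(outcome | exposed) = 769/3328 = 0.23107
p₀ = P(outcome | unexposed) = 43/1854 = 0.023193
Under exogeneity and monotonicity, PN = (p₁ − p₀) / p₁.
PN = (0.23107 − 0.023193) / 0.23107 = 0.20788 / 0.23107 ≈ 0.8996

PN ≈ 0.900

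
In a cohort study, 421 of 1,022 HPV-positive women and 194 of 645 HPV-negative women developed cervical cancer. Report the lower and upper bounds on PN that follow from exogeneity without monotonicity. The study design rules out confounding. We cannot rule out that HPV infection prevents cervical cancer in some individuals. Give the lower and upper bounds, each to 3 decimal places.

p₁ = P(outcome | exposed) = 421/1022 = 0.41194
p₀ = P(outcome | unexposed) = 194/645 = 0.30078
Under exogeneity alone the bounds on PN are max{0,(p₁−p₀)/p₁} ≤ PN ≤ min{1,(1−p₀)/p₁}.
  lower = (p₁ − p₀)/p₁ = 0.11116 / 0.41194 ≈ 0.2699
  upper = min{1, (1 − p₀)/p₁} = 0.69922 / 0.41194 ≈ 1.6974 → capped at 1

0.270 ≤ PN ≤ 1.000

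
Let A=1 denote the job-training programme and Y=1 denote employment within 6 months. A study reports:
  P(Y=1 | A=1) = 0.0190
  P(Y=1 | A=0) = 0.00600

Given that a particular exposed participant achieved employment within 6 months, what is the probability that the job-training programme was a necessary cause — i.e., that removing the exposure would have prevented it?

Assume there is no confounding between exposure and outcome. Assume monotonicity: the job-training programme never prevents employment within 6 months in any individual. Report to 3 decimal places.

PN ≈ 0.684

Let p₁ = 0.019, p₀ = 0.006.
Under exogeneity and monotonicity, PN = (p₁ − p₀) / p₁.
PN = (0.019 − 0.006) / 0.019 = 0.013 / 0.019 ≈ 0.6842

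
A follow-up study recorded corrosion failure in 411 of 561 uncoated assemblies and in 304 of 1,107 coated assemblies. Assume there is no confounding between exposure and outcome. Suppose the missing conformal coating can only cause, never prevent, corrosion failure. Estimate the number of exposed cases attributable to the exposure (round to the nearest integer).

about 257 cases

p₁ = P(outcome | exposed) = 411/561 = 0.73262
p₀ = P(outcome | unexposed) = 304/1107 = 0.27462
PN = (p₁ − p₀)/p₁ = (0.73262 − 0.27462) / 0.73262 ≈ 0.62516.
Attributable cases ≈ PN × (exposed cases) = 0.62516 × 411 ≈ 256.94.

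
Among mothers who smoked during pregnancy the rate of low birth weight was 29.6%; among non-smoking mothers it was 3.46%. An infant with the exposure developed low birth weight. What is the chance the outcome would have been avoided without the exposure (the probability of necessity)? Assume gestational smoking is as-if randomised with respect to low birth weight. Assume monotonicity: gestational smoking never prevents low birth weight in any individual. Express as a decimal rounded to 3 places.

PN ≈ 0.883

p₁ = 0.296, p₀ = 0.0346.
Under exogeneity and monotonicity, PN = (p₁ − p₀) / p₁.
PN = (0.296 − 0.0346) / 0.296 = 0.2614 / 0.296 ≈ 0.8831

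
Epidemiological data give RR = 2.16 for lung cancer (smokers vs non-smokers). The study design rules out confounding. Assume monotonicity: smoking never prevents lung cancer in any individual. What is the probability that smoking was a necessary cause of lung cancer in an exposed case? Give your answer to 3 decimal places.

PN ≈ 0.537

Under exogeneity and monotonicity, PN = (RR − 1) / RR = 1 − 1/RR.
PN = (2.16 − 1) / 2.16 = 1.16 / 2.16 ≈ 0.5370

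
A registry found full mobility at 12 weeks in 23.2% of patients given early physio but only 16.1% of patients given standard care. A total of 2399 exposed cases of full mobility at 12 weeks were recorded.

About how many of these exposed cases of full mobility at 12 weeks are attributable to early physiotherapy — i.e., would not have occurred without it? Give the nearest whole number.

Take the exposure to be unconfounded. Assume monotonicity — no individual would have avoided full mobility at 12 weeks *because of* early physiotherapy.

p₁ = 0.232, p₀ = 0.161.
PN = (p₁ − p₀)/p₁ = (0.232 − 0.161) / 0.232 ≈ 0.30603.
Attributable cases ≈ PN × (exposed cases) = 0.30603 × 2399 ≈ 734.18.

about 734 cases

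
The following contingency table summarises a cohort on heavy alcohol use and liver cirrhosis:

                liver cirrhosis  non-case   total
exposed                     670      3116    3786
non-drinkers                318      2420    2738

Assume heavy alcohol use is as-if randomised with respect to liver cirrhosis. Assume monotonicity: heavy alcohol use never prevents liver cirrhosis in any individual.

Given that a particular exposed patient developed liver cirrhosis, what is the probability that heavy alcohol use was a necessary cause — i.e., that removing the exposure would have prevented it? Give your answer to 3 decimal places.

PN ≈ 0.344

p₁ = P(outcome | exposed) = 670/3786 = 0.17697
p₀ = P(outcome | unexposed) = 318/2738 = 0.11614
Under exogeneity and monotonicity, PN = (p₁ − p₀)/p₁.
PN = (0.17697 − 0.11614) / 0.17697 ≈ 0.3437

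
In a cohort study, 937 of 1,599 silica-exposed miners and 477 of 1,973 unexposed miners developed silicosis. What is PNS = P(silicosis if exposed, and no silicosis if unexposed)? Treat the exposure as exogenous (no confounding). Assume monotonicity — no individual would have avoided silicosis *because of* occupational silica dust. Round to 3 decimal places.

PNS ≈ 0.344

p₁ = P(outcome | exposed) = 937/1599 = 0.58599
p₀ = P(outcome | unexposed) = 477/1973 = 0.24176
Under exogeneity and monotonicity, PNS = p₁ − p₀.
PNS = 0.58599 − 0.24176 = 0.34423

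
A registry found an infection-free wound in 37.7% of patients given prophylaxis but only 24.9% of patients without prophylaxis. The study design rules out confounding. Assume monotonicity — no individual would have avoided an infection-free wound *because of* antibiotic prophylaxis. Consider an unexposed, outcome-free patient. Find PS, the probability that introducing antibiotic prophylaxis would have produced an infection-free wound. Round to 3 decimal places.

PS ≈ 0.170

p₁ = 0.377, p₀ = 0.249.
Under exogeneity and monotonicity, PS = (p₁ − p₀) / (1 − p₀).
PS = (0.377 − 0.249) / (1 − 0.249) = 0.128 / 0.751 ≈ 0.1704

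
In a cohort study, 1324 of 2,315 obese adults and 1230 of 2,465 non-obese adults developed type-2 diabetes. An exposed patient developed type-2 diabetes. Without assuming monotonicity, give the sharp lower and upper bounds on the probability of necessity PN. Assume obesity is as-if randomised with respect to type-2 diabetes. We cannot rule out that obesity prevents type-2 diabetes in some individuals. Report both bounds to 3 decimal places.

0.128 ≤ PN ≤ 0.876

p₁ = P(outcome | exposed) = 1324/2315 = 0.57192
p₀ = P(outcome | unexposed) = 1230/2465 = 0.49899
Under exogeneity alone the bounds on PN are max{0,(p₁−p₀)/p₁} ≤ PN ≤ min{1,(1−p₀)/p₁}.
  lower = (p₁ − p₀)/p₁ = 0.072936 / 0.57192 ≈ 0.1275
  upper = min{1, (1 − p₀)/p₁} = 0.50101 / 0.57192 ≈ 0.8760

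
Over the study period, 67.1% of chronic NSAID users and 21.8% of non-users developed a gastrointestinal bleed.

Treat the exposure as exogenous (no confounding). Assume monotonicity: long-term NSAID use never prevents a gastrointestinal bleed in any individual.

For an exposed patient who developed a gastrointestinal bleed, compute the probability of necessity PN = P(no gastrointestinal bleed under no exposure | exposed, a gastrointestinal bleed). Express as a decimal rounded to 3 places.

PN ≈ 0.675

p₁ = 0.671, p₀ = 0.218.
Under exogeneity and monotonicity, PN = (p₁ − p₀) / p₁.
PN = (0.671 − 0.218) / 0.671 = 0.453 / 0.671 ≈ 0.6751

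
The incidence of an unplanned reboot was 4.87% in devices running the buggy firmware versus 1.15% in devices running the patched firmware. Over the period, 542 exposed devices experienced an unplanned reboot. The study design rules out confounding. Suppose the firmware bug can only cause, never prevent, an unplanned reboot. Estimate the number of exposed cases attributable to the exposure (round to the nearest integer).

p₁ = 0.0487, p₀ = 0.0115.
PN = (p₁ − p₀)/p₁ = (0.0487 − 0.0115) / 0.0487 ≈ 0.76386.
Attributable cases ≈ PN × (exposed cases) = 0.76386 × 542 ≈ 414.01.

about 414 cases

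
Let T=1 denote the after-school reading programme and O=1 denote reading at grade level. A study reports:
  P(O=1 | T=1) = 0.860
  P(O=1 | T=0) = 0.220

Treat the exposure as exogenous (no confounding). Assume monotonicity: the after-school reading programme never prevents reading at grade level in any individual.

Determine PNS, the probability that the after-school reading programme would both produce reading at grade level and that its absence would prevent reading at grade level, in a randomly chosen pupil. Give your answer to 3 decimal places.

PNS ≈ 0.640

Let p₁ = 0.86, p₀ = 0.22.
Under exogeneity and monotonicity, PNS = p₁ − p₀.
PNS = 0.86 − 0.22 = 0.64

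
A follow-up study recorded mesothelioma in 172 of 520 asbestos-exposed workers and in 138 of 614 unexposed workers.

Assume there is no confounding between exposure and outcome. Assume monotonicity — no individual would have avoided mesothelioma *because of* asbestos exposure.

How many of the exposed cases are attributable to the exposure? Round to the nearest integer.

about 55 cases

p₁ = P(outcome | exposed) = 172/520 = 0.33077
p₀ = P(outcome | unexposed) = 138/614 = 0.22476
PN = (p₁ − p₀)/p₁ = (0.33077 − 0.22476) / 0.33077 ≈ 0.32051.
Attributable cases ≈ PN × (exposed cases) = 0.32051 × 172 ≈ 55.13.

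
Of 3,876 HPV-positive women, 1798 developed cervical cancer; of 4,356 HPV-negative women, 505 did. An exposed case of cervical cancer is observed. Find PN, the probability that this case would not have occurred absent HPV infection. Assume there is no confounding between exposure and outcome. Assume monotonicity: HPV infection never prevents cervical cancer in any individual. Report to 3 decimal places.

PN ≈ 0.750

p₁ = P(outcome | exposed) = 1798/3876 = 0.46388
p₀ = P(outcome | unexposed) = 505/4356 = 0.11593
Under exogeneity and monotonicity, PN = (p₁ − p₀) / p₁.
PN = (0.46388 − 0.11593) / 0.46388 = 0.34795 / 0.46388 ≈ 0.7501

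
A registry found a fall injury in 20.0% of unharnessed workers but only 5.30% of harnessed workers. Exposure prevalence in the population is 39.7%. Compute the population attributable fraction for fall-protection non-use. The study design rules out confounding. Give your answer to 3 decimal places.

PAF ≈ 0.524

p₁ = 0.2, p₀ = 0.053.
Overall risk P(Y=1) = π·p₁ + (1−π)·p₀ = 0.397×0.2 + 0.603×0.053 = 0.11136.
Under exogeneity, PAF = [P(Y=1) − p₀] / P(Y=1).
PAF = (0.11136 − 0.053) / 0.11136 ≈ 0.5241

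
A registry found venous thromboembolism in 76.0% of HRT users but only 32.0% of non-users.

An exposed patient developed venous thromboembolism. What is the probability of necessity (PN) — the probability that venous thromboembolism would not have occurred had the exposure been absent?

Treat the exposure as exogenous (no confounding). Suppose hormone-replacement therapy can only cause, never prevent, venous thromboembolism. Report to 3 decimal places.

p₁ = 0.76, p₀ = 0.32.
Under exogeneity and monotonicity, PN = (p₁ − p₀) / p₁.
PN = (0.76 − 0.32) / 0.76 = 0.44 / 0.76 ≈ 0.5789

PN ≈ 0.579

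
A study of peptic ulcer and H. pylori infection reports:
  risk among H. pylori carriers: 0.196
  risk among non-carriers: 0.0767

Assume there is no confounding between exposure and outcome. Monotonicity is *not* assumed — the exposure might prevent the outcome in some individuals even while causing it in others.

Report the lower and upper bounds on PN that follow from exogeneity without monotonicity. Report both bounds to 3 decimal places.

0.609 ≤ PN ≤ 1.000

Let p₁ = 0.196, p₀ = 0.0767.
Under exogeneity alone the bounds on PN are max{0,(p₁−p₀)/p₁} ≤ PN ≤ min{1,(1−p₀)/p₁}.
  lower = (p₁ − p₀)/p₁ = 0.1193 / 0.196 ≈ 0.6087
  upper = min{1, (1 − p₀)/p₁} = 0.9233 / 0.196 ≈ 4.7107 → capped at 1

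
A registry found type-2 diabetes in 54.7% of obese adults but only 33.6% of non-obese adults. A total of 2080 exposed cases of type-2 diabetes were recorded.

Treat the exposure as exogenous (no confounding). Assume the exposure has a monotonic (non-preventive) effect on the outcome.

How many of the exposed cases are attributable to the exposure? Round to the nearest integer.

about 802 cases

p₁ = 0.547, p₀ = 0.336.
PN = (p₁ − p₀)/p₁ = (0.547 − 0.336) / 0.547 ≈ 0.38574.
Attributable cases ≈ PN × (exposed cases) = 0.38574 × 2080 ≈ 802.34.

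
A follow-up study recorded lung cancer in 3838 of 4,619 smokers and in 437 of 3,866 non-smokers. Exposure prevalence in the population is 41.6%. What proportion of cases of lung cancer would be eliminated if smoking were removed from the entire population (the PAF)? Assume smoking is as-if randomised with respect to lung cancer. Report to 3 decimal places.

p₁ = P(outcome | exposed) = 3838/4619 = 0.83092
p₀ = P(outcome | unexposed) = 437/3866 = 0.11304
Overall risk P(Y=1) = π·p₁ + (1−π)·p₀ = 0.416×0.83092 + 0.584×0.11304 = 0.41167.
Under exogeneity, PAF = [P(Y=1) − p₀] / P(Y=1).
PAF = (0.41167 − 0.11304) / 0.41167 ≈ 0.7254

PAF ≈ 0.725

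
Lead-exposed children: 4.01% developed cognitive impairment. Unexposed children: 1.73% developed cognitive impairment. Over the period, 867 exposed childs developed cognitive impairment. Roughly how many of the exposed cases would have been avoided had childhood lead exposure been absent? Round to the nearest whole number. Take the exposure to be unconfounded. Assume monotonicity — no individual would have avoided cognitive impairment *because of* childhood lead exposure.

p₁ = 0.0401, p₀ = 0.0173.
PN = (p₁ − p₀)/p₁ = (0.0401 − 0.0173) / 0.0401 ≈ 0.56858.
Attributable cases ≈ PN × (exposed cases) = 0.56858 × 867 ≈ 492.96.

about 493 cases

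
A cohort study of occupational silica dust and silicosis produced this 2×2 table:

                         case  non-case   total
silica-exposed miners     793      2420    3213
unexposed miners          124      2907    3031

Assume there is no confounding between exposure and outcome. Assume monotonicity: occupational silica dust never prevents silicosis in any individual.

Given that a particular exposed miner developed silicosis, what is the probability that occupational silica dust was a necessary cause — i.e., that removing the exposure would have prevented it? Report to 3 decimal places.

p₁ = P(outcome | exposed) = 793/3213 = 0.24681
p₀ = P(outcome | unexposed) = 124/3031 = 0.040911
Under exogeneity and monotonicity, PN = (p₁ − p₀)/p₁.
PN = (0.24681 − 0.040911) / 0.24681 ≈ 0.8342

PN ≈ 0.834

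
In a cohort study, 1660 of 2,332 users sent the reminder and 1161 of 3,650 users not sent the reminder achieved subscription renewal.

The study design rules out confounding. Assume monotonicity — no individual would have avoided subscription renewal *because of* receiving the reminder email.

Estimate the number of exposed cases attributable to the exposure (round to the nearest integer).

about 918 cases

p₁ = P(outcome | exposed) = 1660/2332 = 0.71184
p₀ = P(outcome | unexposed) = 1161/3650 = 0.31808
PN = (p₁ − p₀)/p₁ = (0.71184 − 0.31808) / 0.71184 ≈ 0.55315.
Attributable cases ≈ PN × (exposed cases) = 0.55315 × 1660 ≈ 918.23.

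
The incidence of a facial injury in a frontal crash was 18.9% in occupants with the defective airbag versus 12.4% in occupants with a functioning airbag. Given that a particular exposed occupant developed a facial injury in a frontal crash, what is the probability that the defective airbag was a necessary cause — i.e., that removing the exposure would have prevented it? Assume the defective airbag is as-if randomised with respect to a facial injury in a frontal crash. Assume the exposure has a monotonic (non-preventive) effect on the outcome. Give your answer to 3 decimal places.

p₁ = 0.189, p₀ = 0.124.
Under exogeneity and monotonicity, PN = (p₁ − p₀) / p₁.
PN = (0.189 − 0.124) / 0.189 = 0.065 / 0.189 ≈ 0.3439

PN ≈ 0.344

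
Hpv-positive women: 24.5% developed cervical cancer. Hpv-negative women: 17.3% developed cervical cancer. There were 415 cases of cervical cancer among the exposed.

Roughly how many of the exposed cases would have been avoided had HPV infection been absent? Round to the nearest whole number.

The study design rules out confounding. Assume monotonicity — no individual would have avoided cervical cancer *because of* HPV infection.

p₁ = 0.245, p₀ = 0.173.
PN = (p₁ − p₀)/p₁ = (0.245 − 0.173) / 0.245 ≈ 0.29388.
Attributable cases ≈ PN × (exposed cases) = 0.29388 × 415 ≈ 121.96.

about 122 cases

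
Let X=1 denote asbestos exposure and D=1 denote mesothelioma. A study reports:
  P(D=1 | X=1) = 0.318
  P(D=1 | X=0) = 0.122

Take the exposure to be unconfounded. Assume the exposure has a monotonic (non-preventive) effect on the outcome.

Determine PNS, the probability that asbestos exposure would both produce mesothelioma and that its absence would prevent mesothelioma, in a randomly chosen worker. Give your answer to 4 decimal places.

Let p₁ = 0.318, p₀ = 0.122.
Under exogeneity and monotonicity, PNS = p₁ − p₀.
PNS = 0.318 − 0.122 = 0.196

PNS ≈ 0.1960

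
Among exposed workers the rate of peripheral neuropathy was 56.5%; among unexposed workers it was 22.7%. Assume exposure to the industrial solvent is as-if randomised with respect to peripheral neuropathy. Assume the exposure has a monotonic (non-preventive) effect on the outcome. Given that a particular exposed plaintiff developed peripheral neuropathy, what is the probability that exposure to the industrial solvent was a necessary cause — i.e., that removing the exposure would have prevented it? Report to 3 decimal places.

p₁ = 0.565, p₀ = 0.227.
Under exogeneity and monotonicity, PN = (p₁ − p₀) / p₁.
PN = (0.565 − 0.227) / 0.565 = 0.338 / 0.565 ≈ 0.5982

PN ≈ 0.598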